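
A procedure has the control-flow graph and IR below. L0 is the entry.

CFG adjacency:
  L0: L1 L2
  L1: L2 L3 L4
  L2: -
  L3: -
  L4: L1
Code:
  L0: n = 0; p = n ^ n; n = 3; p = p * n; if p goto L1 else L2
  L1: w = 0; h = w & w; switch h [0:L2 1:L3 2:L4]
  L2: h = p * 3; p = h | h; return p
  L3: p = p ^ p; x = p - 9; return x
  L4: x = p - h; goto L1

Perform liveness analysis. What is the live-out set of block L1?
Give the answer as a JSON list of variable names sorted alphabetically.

Answer: ["h", "p"]

Analysis:
Block summaries:
  L0: {n,p} / ∅
  L1: {h,w} / ∅
  L2: {h,p} / {p}
  L3: {p,x} / {p}
  L4: {x} / {h,p}

Liveness:
  L0 li=∅ lo={p}
  L1 li={p} lo={h,p}
  L2 li={p} lo=∅
  L3 li={p} lo=∅
  L4 li={h,p} lo={p}

live-out(L1) = ["h", "p"]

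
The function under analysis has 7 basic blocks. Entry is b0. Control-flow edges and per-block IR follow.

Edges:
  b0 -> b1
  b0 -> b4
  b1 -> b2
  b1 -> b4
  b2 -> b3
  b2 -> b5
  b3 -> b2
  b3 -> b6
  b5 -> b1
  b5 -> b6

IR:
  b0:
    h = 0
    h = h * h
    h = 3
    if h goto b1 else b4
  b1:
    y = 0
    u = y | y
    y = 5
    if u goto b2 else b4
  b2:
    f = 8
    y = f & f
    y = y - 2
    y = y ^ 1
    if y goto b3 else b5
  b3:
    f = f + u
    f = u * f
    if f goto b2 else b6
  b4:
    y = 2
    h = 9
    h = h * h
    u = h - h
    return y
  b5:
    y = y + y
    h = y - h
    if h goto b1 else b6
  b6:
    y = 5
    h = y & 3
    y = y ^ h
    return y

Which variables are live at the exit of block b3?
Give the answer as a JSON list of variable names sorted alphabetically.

Per-block:
  b0: {h} / ∅
  b1: {u,y} / ∅
  b2: {f,y} / ∅
  b3: {f} / {f,u}
  b4: {h,u,y} / ∅
  b5: {h,y} / {h,y}
  b6: {h,y} / ∅

Live sets:
  live b0: ∅→{h}
  live b1: {h}→{h,u}
  live b2: {h,u}→{f,h,u,y}
  live b3: {f,h,u}→{h,u}
  live b4: ∅→∅
  live b5: {h,y}→{h}
  live b6: ∅→∅

live-out(b3) = ["h", "u"]

Answer: ["h", "u"]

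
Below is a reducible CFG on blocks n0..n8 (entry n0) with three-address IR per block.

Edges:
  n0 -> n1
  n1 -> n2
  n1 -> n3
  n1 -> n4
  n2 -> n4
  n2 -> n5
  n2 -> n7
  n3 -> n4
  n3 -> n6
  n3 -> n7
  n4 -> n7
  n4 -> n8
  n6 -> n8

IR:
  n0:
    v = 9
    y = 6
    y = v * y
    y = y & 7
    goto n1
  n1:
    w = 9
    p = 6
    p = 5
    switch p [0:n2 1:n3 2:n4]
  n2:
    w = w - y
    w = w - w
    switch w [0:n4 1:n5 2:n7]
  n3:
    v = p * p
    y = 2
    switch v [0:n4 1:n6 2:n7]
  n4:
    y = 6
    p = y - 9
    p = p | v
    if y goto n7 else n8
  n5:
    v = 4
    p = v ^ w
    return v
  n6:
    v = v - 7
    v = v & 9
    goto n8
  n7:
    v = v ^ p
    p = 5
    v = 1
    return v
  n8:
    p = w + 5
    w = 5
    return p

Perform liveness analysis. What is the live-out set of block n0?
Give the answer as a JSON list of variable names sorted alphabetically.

Answer: ["v", "y"]

Analysis:
Block summaries:
  n0: def={v,y} ue=∅
  n1: def={p,w} ue=∅
  n2: def={w} ue={w,y}
  n3: def={v,y} ue={p}
  n4: def={p,y} ue={v}
  n5: def={p,v} ue={w}
  n6: def={v} ue={v}
  n7: def={p,v} ue={p,v}
  n8: def={p,w} ue={w}

Live sets:
  n0: in=∅ out={v,y}
  n1: in={v,y} out={p,v,w,y}
  n2: in={p,v,w,y} out={p,v,w}
  n3: in={p,w} out={p,v,w}
  n4: in={v,w} out={p,v,w}
  n5: in={w} out=∅
  n6: in={v,w} out={w}
  n7: in={p,v} out=∅
  n8: in={w} out=∅

live-out(n0) = ["v", "y"]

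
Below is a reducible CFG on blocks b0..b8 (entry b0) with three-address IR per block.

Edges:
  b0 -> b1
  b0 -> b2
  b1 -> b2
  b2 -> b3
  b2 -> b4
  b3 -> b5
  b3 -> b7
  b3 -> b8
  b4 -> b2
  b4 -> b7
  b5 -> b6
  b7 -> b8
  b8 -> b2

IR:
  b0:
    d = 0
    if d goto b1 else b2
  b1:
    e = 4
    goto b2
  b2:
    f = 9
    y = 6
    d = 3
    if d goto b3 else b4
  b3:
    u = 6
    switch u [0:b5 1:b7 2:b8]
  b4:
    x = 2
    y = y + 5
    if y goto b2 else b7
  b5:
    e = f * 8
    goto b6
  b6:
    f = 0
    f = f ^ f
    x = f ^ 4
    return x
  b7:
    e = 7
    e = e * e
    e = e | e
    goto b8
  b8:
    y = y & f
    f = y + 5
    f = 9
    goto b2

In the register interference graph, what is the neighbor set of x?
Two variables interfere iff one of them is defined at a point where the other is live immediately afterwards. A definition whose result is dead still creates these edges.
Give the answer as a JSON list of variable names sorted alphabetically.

Answer: ["f", "y"]

Analysis:
Block summaries:
  b0 def {d} use ∅
  b1 def {e} use ∅
  b2 def {d,f,y} use ∅
  b3 def {u} use ∅
  b4 def {x,y} use {y}
  b5 def {e} use {f}
  b6 def {f,x} use ∅
  b7 def {e} use ∅
  b8 def {f,y} use {f,y}

Liveness:
  live b0: ∅→∅
  live b1: ∅→∅
  live b2: ∅→{f,y}
  live b3: {f,y}→{f,y}
  live b4: {f,y}→{f,y}
  live b5: {f}→∅
  live b6: ∅→∅
  live b7: {f,y}→{f,y}
  live b8: {f,y}→∅

Interfere edges:
  d↔{f,y}
  e↔{f,y}
  f↔{d,e,u,x,y}
  u↔{f,y}
  x↔{f,y}
  y↔{d,e,f,u,x}

N(x) = ["f", "y"]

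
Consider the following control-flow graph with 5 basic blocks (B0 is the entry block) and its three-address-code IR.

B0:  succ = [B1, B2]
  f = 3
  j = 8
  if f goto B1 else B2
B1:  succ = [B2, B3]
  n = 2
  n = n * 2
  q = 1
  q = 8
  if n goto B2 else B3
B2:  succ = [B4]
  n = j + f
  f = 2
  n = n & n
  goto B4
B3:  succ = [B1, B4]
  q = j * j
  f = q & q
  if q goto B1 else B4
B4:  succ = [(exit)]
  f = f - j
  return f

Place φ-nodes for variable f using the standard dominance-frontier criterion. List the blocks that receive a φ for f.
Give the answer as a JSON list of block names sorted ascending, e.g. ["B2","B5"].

idom tree: B1←B0 B2←B0 B3←B1 B4←B0
Dom∩ at merges:
  B1: preds {B0,B3}: {B0} ∩ {B0,B1,B3} = {B0}; idom=B0
  B2: preds {B0,B1}: {B0} ∩ {B0,B1} = {B0}; idom=B0
  B4: preds {B2,B3}: {B0,B2} ∩ {B0,B1,B3} = {B0}; idom=B0

DF derivation:
  join B1 pred B0: · stop@B0
  join B1 pred B3: B3→B1 stop@B0
  join B2 pred B0: · stop@B0
  join B2 pred B1: B1 stop@B0
  join B4 pred B2: B2 stop@B0
  join B4 pred B3: B3→B1 stop@B0
  B0: DF=∅
  B1: DF={B1,B2,B4}
  B2: DF={B4}
  B3: DF={B1,B4}
  B4: DF=∅

φ for f: defs {B0,B2,B3,B4}
  DF⁺ = {B1,B2,B4}

Answer: ["B1", "B2", "B4"]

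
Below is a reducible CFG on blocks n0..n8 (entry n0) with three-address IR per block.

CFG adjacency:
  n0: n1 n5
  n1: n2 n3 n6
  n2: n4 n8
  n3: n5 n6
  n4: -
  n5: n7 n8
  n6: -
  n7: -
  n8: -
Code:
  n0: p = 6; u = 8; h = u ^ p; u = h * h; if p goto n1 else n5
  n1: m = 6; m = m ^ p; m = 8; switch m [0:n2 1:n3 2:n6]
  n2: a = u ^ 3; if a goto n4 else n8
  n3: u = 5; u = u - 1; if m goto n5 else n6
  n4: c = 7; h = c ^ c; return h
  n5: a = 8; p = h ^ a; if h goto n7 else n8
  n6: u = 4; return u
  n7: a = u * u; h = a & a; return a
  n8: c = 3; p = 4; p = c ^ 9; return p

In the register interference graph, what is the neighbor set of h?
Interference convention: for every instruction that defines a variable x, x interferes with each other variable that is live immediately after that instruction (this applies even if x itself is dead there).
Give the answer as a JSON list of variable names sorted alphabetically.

def/use:
  n0: def={h,p,u} ue=∅
  n1: def={m} ue={p}
  n2: def={a} ue={u}
  n3: def={u} ue={m}
  n4: def={c,h} ue=∅
  n5: def={a,p} ue={h}
  n6: def={u} ue=∅
  n7: def={a,h} ue={u}
  n8: def={c,p} ue=∅

Backward fixpoint:
  n0: in=∅ out={h,p,u}
  n1: in={h,p,u} out={h,m,u}
  n2: in={u} out=∅
  n3: in={h,m} out={h,u}
  n4: in=∅ out=∅
  n5: in={h,u} out={u}
  n6: in=∅ out=∅
  n7: in={u} out=∅
  n8: in=∅ out=∅

Interference:
  a↔{h,u}
  c↔{p}
  h↔{a,m,p,u}
  m↔{h,p,u}
  p↔{c,h,m,u}
  u↔{a,h,m,p}

N(h) = ["a", "m", "p", "u"]

Answer: ["a", "m", "p", "u"]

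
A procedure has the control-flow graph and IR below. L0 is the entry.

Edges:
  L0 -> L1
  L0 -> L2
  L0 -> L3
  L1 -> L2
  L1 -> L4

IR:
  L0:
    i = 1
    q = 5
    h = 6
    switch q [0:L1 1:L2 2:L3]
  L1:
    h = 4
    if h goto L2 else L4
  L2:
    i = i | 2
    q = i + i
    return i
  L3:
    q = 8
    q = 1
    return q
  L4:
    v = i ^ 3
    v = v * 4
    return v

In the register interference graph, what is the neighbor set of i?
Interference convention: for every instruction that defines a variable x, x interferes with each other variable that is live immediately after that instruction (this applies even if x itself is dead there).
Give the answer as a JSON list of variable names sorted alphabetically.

Answer: ["h", "q"]

Derivation:
Block summaries:
  L0 def {h,i,q} use ∅
  L1 def {h} use ∅
  L2 def {i,q} use {i}
  L3 def {q} use ∅
  L4 def {v} use {i}

Liveness:
  L0: in=∅ out={i}
  L1: in={i} out={i}
  L2: in={i} out=∅
  L3: in=∅ out=∅
  L4: in={i} out=∅

Interfere edges:
  h: {i,q}
  i: {h,q}
  q: {h,i}
  v: ∅

N(i) = ["h", "q"]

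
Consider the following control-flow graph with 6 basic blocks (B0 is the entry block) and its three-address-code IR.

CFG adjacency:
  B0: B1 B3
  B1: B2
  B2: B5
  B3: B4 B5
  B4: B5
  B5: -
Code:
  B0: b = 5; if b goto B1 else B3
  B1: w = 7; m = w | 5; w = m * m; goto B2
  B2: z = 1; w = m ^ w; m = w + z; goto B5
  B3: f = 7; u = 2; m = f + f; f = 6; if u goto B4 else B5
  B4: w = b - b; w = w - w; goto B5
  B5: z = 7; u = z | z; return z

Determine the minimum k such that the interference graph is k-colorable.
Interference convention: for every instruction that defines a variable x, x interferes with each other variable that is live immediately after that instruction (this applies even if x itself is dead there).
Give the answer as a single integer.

Answer: 3

Derivation:
Per-block:
  B0 def {b} use ∅
  B1 def {m,w} use ∅
  B2 def {m,w,z} use {m,w}
  B3 def {f,m,u} use ∅
  B4 def {w} use {b}
  B5 def {u,z} use ∅

Live sets:
  B0: in=∅ out={b}
  B1: in=∅ out={m,w}
  B2: in={m,w} out=∅
  B3: in={b} out={b}
  B4: in={b} out=∅
  B5: in=∅ out=∅

Interference:
  b: {f,m,u}
  f: {b,u}
  m: {b,u,w,z}
  u: {b,f,m,z}
  w: {m,z}
  z: {m,u,w}

Registers:
  {b,f,u} pairwise interfere (3-clique) ⇒ χ ≥ 3
  assign b→r2 f→r0 m→r0 u→r1 w→r1 z→r2 — no edge inside a register ⇒ χ ≤ 3
  χ = 3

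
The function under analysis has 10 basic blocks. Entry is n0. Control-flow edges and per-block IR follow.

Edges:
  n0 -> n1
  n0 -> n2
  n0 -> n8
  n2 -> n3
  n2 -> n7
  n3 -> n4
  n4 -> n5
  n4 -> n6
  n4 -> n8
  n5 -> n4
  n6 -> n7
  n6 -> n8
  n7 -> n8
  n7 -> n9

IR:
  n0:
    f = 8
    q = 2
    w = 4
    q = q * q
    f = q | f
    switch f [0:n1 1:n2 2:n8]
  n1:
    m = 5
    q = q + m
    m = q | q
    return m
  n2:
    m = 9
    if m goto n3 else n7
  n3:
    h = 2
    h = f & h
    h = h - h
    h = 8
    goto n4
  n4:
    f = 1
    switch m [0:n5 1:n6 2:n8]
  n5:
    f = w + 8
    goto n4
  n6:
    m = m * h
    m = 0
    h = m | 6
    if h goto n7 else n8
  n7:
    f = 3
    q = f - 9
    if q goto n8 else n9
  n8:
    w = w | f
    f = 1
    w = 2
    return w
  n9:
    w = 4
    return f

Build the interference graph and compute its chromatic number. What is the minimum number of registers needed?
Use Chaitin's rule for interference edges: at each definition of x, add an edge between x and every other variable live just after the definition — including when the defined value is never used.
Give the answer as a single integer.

Answer: 4

Working:
Block summaries:
  n0 def {f,q,w} use ∅
  n1 def {m,q} use {q}
  n2 def {m} use ∅
  n3 def {h} use {f}
  n4 def {f} use {m}
  n5 def {f} use {w}
  n6 def {h,m} use {h,m}
  n7 def {f,q} use ∅
  n8 def {f,w} use {f,w}
  n9 def {w} use {f}

Liveness:
  n0: in=∅ out={f,q,w}
  n1: in={q} out=∅
  n2: in={f,w} out={f,m,w}
  n3: in={f,m,w} out={h,m,w}
  n4: in={h,m,w} out={f,h,m,w}
  n5: in={h,m,w} out={h,m,w}
  n6: in={f,h,m,w} out={f,w}
  n7: in={w} out={f,w}
  n8: in={f,w} out=∅
  n9: in={f} out=∅

Interference:
  f — {h,m,q,w}
  h — {f,m,w}
  m — {f,h,q,w}
  q — {f,m,w}
  w — {f,h,m,q}

Registers:
  clique {f,h,m,w} ⇒ need ≥ 4
  assign f→R0 h→R3 m→R1 q→R3 w→R2 — no edge inside a register ⇒ χ ≤ 4
  χ = 4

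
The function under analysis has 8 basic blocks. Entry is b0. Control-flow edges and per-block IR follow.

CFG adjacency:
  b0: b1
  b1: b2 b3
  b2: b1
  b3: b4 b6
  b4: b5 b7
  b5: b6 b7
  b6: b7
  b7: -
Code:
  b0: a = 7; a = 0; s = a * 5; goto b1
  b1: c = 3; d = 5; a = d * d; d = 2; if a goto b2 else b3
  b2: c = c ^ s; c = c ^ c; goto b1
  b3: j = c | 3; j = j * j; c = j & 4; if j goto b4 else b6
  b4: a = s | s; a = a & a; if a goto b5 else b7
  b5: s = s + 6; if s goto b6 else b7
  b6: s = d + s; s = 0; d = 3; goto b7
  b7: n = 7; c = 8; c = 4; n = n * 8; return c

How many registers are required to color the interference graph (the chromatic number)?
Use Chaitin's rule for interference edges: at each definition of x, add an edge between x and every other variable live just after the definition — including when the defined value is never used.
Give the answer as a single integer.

Answer: 4

Derivation:
Block summaries:
  b0: {a,s} / ∅
  b1: {a,c,d} / ∅
  b2: {c} / {c,s}
  b3: {c,j} / {c}
  b4: {a} / {s}
  b5: {s} / {s}
  b6: {d,s} / {d,s}
  b7: {c,n} / ∅

Backward fixpoint:
  b0 li=∅ lo={s}
  b1 li={s} lo={c,d,s}
  b2 li={c,s} lo={s}
  b3 li={c,d,s} lo={d,s}
  b4 li={d,s} lo={d,s}
  b5 li={d,s} lo={d,s}
  b6 li={d,s} lo=∅
  b7 li=∅ lo=∅

Conflict graph:
  a↔{c,d,s}
  c↔{a,d,j,n,s}
  d↔{a,c,j,s}
  j↔{c,d,s}
  n↔{c}
  s↔{a,c,d,j}

Registers:
  lower bound: {a,c,d,s} mutually conflict ⇒ χ ≥ 4
  assign a→c3 c→c0 d→c1 j→c3 n→c1 s→c2 — no edge inside a register ⇒ χ ≤ 4
  χ = 4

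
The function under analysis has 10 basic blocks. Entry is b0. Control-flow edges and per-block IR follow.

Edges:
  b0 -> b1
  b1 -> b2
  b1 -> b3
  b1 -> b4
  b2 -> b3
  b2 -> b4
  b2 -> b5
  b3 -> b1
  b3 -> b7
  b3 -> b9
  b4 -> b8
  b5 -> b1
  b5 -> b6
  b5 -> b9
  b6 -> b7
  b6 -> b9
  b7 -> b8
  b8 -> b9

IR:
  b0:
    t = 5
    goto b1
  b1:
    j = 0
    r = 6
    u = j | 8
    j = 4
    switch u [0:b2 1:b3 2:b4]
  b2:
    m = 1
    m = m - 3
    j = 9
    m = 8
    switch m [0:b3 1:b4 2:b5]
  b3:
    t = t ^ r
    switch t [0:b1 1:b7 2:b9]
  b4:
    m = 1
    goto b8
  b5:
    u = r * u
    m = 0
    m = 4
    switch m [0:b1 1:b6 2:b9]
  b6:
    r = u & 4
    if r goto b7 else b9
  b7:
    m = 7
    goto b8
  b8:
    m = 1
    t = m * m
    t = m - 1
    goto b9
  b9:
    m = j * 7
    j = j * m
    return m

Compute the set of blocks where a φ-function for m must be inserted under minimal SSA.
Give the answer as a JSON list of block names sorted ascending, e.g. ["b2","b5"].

Answer: ["b1", "b3", "b4", "b7", "b8", "b9"]

Working:
idom tree: b1←b0 b2←b1 b3←b1 b4←b1 b5←b2 b6←b5 b7←b1 b8←b1 b9←b1
Dom∩ at merges:
  b1: preds {b0,b3,b5}: {b0} ∩ {b0,b1,b3} ∩ {b0,b1,b2,b5} = {b0}; idom=b0
  b3: preds {b1,b2}: {b0,b1} ∩ {b0,b1,b2} = {b0,b1}; idom=b1
  b4: preds {b1,b2}: {b0,b1} ∩ {b0,b1,b2} = {b0,b1}; idom=b1
  b7: preds {b3,b6}: {b0,b1,b3} ∩ {b0,b1,b2,b5,b6} = {b0,b1}; idom=b1
  b8: preds {b4,b7}: {b0,b1,b4} ∩ {b0,b1,b7} = {b0,b1}; idom=b1
  b9: preds {b3,b5,b6,b8}: {b0,b1,b3} ∩ {b0,b1,b2,b5} ∩ {b0,b1,b2,b5,b6} ∩ {b0,b1,b8} = {b0,b1}; idom=b1

DF derivation:
  join b1 pred b0: · stop@b0
  join b1 pred b3: b3→b1 stop@b0
  join b1 pred b5: b5→b2→b1 stop@b0
  join b3 pred b1: · stop@b1
  join b3 pred b2: b2 stop@b1
  join b4 pred b1: · stop@b1
  join b4 pred b2: b2 stop@b1
  join b7 pred b3: b3 stop@b1
  join b7 pred b6: b6→b5→b2 stop@b1
  join b8 pred b4: b4 stop@b1
  join b8 pred b7: b7 stop@b1
  join b9 pred b3: b3 stop@b1
  join b9 pred b5: b5→b2 stop@b1
  join b9 pred b6: b6→b5→b2 stop@b1
  join b9 pred b8: b8 stop@b1
  DF(b0)=∅
  DF(b1)={b1}
  DF(b2)={b1,b3,b4,b7,b9}
  DF(b3)={b1,b7,b9}
  DF(b4)={b8}
  DF(b5)={b1,b7,b9}
  DF(b6)={b7,b9}
  DF(b7)={b8}
  DF(b8)={b9}
  DF(b9)=∅

φ for m: defs {b2,b4,b5,b7,b8,b9}
  DF⁺ = {b1,b3,b4,b7,b8,b9}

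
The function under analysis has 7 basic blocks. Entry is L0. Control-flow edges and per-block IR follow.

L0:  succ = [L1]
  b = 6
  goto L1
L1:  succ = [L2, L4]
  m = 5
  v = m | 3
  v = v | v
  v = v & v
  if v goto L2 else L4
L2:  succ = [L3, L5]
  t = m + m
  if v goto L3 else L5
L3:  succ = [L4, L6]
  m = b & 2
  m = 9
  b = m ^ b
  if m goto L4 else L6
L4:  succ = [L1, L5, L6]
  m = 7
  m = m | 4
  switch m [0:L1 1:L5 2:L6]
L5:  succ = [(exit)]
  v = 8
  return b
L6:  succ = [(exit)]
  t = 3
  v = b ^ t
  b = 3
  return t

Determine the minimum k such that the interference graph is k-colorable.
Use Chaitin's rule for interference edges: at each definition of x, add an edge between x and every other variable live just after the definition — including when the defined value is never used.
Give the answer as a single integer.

def/use:
  L0 def {b} use ∅
  L1 def {m,v} use ∅
  L2 def {t} use {m,v}
  L3 def {b,m} use {b}
  L4 def {m} use ∅
  L5 def {v} use {b}
  L6 def {b,t,v} use {b}

Liveness:
  L0 li=∅ lo={b}
  L1 li={b} lo={b,m,v}
  L2 li={b,m,v} lo={b}
  L3 li={b} lo={b}
  L4 li={b} lo={b}
  L5 li={b} lo=∅
  L6 li={b} lo=∅

Conflict graph:
  b — {m,t,v}
  m — {b,v}
  t — {b,v}
  v — {b,m,t}

Colouring:
  lower bound: {b,m,v} mutually conflict ⇒ χ ≥ 3
  assign b→r0 m→r2 t→r2 v→r1 — no edge inside a register ⇒ χ ≤ 3
  χ = 3

Answer: 3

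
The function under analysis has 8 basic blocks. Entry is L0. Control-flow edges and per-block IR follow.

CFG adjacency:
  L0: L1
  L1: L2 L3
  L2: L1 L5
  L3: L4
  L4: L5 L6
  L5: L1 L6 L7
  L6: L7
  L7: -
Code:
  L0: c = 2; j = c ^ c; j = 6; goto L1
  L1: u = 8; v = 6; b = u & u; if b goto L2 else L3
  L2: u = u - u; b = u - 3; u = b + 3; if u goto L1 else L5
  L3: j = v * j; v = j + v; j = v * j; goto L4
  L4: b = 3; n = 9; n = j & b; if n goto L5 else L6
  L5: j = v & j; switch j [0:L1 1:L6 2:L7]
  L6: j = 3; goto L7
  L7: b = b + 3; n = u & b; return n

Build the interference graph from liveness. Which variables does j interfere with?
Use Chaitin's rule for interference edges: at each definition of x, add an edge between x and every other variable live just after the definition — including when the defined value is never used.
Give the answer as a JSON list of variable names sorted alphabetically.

Per-block:
  L0 def {c,j} use ∅
  L1 def {b,u,v} use ∅
  L2 def {b,u} use {u}
  L3 def {j,v} use {j,v}
  L4 def {b,n} use {j}
  L5 def {j} use {j,v}
  L6 def {j} use ∅
  L7 def {b,n} use {b,u}

Backward fixpoint:
  live L0: ∅→{j}
  live L1: {j}→{j,u,v}
  live L2: {j,u,v}→{b,j,u,v}
  live L3: {j,u,v}→{j,u,v}
  live L4: {j,u,v}→{b,j,u,v}
  live L5: {b,j,u,v}→{b,j,u}
  live L6: {b,u}→{b,u}
  live L7: {b,u}→∅

Interference:
  b — {j,n,u,v}
  c — ∅
  j — {b,n,u,v}
  n — {b,j,u,v}
  u — {b,j,n,v}
  v — {b,j,n,u}

N(j) = ["b", "n", "u", "v"]

Answer: ["b", "n", "u", "v"]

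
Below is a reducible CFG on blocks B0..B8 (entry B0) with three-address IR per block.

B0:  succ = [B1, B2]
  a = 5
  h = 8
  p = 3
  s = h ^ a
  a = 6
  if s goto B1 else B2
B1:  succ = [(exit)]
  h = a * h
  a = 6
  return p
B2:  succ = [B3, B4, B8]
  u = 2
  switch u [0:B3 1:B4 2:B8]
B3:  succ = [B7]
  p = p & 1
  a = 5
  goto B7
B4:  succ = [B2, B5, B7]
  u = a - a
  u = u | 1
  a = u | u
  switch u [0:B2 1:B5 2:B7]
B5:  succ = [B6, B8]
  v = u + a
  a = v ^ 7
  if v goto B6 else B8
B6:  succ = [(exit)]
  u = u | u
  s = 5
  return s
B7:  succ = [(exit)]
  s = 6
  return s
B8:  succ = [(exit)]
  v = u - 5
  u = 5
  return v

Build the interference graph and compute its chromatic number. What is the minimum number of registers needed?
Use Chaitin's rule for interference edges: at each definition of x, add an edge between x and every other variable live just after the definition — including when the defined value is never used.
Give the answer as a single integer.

Answer: 4

Working:
Block summaries:
  B0 def {a,h,p,s} use ∅
  B1 def {a,h} use {a,h,p}
  B2 def {u} use ∅
  B3 def {a,p} use {p}
  B4 def {a,u} use {a}
  B5 def {a,v} use {a,u}
  B6 def {s,u} use {u}
  B7 def {s} use ∅
  B8 def {u,v} use {u}

Backward fixpoint:
  live B0: ∅→{a,h,p}
  live B1: {a,h,p}→∅
  live B2: {a,p}→{a,p,u}
  live B3: {p}→∅
  live B4: {a,p}→{a,p,u}
  live B5: {a,u}→{u}
  live B6: {u}→∅
  live B7: ∅→∅
  live B8: {u}→∅

Conflict graph:
  a: {h,p,s,u,v}
  h: {a,p,s}
  p: {a,h,s,u}
  s: {a,h,p}
  u: {a,p,v}
  v: {a,u}

Chromatic number:
  lower bound: {a,h,p,s} mutually conflict ⇒ χ ≥ 4
  4-colouring: c0={a}  c1={p,v}  c2={h,u}  c3={s}
  χ = 4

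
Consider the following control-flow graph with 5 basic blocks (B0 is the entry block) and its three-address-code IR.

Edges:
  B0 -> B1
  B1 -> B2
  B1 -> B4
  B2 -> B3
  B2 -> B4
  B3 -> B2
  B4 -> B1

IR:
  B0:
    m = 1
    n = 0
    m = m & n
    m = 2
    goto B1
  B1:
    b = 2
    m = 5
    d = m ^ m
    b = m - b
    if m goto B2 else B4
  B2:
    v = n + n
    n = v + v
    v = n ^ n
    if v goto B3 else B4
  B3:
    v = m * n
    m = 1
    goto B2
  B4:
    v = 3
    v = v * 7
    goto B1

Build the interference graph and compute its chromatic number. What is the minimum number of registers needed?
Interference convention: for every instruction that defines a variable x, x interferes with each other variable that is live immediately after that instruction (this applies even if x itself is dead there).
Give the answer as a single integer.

Answer: 4

Derivation:
def/use:
  B0 def {m,n} use ∅
  B1 def {b,d,m} use ∅
  B2 def {n,v} use {n}
  B3 def {m,v} use {m,n}
  B4 def {v} use ∅

Backward fixpoint:
  B0: in=∅ out={n}
  B1: in={n} out={m,n}
  B2: in={m,n} out={m,n}
  B3: in={m,n} out={m,n}
  B4: in={n} out={n}

Interference:
  b: {d,m,n}
  d: {b,m,n}
  m: {b,d,n,v}
  n: {b,d,m,v}
  v: {m,n}

Chromatic number:
  lower bound: {b,d,m,n} mutually conflict ⇒ χ ≥ 4
  assign b→r2 d→r3 m→r0 n→r1 v→r2 — no edge inside a register ⇒ χ ≤ 4
  χ = 4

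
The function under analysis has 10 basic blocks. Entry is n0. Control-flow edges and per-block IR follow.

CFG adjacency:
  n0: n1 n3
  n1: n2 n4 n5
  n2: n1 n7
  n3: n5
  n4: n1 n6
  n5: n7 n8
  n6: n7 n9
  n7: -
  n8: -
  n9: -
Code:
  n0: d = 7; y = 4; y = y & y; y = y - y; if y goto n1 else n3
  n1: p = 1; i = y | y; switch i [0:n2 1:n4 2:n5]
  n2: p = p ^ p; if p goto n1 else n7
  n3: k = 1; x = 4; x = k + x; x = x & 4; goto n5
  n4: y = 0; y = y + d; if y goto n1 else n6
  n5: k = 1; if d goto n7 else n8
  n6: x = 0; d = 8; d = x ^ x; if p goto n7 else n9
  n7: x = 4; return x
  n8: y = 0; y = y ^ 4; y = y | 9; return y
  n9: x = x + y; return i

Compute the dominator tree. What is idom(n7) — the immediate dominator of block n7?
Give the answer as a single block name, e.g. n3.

idom tree: n1←n0 n2←n1 n3←n0 n4←n1 n5←n0 n6←n4 n7←n0 n8←n5 n9←n6
Dom∩ at merges:
  n1: preds {n0,n2,n4}: {n0} ∩ {n0,n1,n2} ∩ {n0,n1,n4} = {n0}; idom=n0
  n5: preds {n1,n3}: {n0,n1} ∩ {n0,n3} = {n0}; idom=n0
  n7: preds {n2,n5,n6}: {n0,n1,n2} ∩ {n0,n5} ∩ {n0,n1,n4,n6} = {n0}; idom=n0

idom(n7) = n0

Answer: n0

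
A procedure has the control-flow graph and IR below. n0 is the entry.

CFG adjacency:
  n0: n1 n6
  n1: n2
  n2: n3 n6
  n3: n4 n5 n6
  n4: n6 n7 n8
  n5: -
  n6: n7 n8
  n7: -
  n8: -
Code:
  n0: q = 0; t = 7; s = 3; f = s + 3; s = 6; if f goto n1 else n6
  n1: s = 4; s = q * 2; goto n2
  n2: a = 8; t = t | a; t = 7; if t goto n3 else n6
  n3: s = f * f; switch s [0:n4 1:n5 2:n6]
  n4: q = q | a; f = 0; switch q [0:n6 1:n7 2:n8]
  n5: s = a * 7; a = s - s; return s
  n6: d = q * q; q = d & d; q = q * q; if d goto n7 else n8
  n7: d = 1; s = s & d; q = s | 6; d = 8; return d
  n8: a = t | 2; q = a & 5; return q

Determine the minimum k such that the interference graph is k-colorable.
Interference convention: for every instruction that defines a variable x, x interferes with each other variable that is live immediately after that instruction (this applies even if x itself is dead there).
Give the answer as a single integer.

Answer: 5

Analysis:
def/use:
  n0: {f,q,s,t} / ∅
  n1: {s} / {q}
  n2: {a,t} / {t}
  n3: {s} / {f}
  n4: {f,q} / {a,q}
  n5: {a,s} / {a}
  n6: {d,q} / {q}
  n7: {d,q,s} / {s}
  n8: {a,q} / {t}

Liveness:
  n0: in=∅ out={f,q,s,t}
  n1: in={f,q,t} out={f,q,s,t}
  n2: in={f,q,s,t} out={a,f,q,s,t}
  n3: in={a,f,q,t} out={a,q,s,t}
  n4: in={a,q,s,t} out={q,s,t}
  n5: in={a} out=∅
  n6: in={q,s,t} out={s,t}
  n7: in={s} out=∅
  n8: in={t} out=∅

Interfere edges:
  a — {f,q,s,t}
  d — {q,s,t}
  f — {a,q,s,t}
  q — {a,d,f,s,t}
  s — {a,d,f,q,t}
  t — {a,d,f,q,s}

Colouring:
  clique {a,f,q,s,t} ⇒ need ≥ 5
  5-colouring: R0={q}  R1={s}  R2={t}  R3={a,d}  R4={f}
  χ = 5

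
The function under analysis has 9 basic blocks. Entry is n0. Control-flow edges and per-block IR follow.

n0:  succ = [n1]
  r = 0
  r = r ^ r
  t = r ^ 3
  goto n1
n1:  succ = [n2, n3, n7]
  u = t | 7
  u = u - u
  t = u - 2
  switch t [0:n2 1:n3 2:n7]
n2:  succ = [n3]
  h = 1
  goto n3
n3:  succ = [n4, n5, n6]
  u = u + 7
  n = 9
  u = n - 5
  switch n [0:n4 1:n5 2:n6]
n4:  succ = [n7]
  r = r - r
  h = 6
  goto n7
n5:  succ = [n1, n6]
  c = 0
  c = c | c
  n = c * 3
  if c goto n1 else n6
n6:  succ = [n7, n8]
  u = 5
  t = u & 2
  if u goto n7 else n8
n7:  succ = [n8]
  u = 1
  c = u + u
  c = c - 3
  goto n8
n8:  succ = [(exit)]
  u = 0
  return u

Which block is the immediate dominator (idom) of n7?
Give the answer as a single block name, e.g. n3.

idom tree: n1←n0 n2←n1 n3←n1 n4←n3 n5←n3 n6←n3 n7←n1 n8←n1
Join-block Dom:
  n1: preds {n0,n5}: {n0} ∩ {n0,n1,n3,n5} = {n0}; idom=n0
  n3: preds {n1,n2}: {n0,n1} ∩ {n0,n1,n2} = {n0,n1}; idom=n1
  n6: preds {n3,n5}: {n0,n1,n3} ∩ {n0,n1,n3,n5} = {n0,n1,n3}; idom=n3
  n7: preds {n1,n4,n6}: {n0,n1} ∩ {n0,n1,n3,n4} ∩ {n0,n1,n3,n6} = {n0,n1}; idom=n1
  n8: preds {n6,n7}: {n0,n1,n3,n6} ∩ {n0,n1,n7} = {n0,n1}; idom=n1

idom(n7) = n1

Answer: n1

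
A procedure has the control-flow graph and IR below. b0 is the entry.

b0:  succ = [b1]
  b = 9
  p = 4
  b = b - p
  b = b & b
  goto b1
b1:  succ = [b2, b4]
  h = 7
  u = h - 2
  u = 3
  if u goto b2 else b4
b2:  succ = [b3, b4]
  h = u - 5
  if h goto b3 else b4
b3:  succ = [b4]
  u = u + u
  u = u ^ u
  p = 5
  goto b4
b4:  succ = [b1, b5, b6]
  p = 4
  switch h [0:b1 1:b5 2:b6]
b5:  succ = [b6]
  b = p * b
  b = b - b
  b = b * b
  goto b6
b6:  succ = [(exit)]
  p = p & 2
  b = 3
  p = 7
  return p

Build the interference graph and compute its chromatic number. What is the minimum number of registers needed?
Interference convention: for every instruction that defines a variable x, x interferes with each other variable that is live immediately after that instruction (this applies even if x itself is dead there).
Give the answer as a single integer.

Per-block:
  b0: {b,p} / ∅
  b1: {h,u} / ∅
  b2: {h} / {u}
  b3: {p,u} / {u}
  b4: {p} / {h}
  b5: {b} / {b,p}
  b6: {b,p} / {p}

Live sets:
  b0 li=∅ lo={b}
  b1 li={b} lo={b,h,u}
  b2 li={b,u} lo={b,h,u}
  b3 li={b,h,u} lo={b,h}
  b4 li={b,h} lo={b,p}
  b5 li={b,p} lo={p}
  b6 li={p} lo=∅

Conflict graph:
  b: {h,p,u}
  h: {b,p,u}
  p: {b,h}
  u: {b,h}

Chromatic number:
  clique {b,h,p} ⇒ need ≥ 3
  3-colouring: r0={b}  r1={h}  r2={p,u}
  χ = 3

Answer: 3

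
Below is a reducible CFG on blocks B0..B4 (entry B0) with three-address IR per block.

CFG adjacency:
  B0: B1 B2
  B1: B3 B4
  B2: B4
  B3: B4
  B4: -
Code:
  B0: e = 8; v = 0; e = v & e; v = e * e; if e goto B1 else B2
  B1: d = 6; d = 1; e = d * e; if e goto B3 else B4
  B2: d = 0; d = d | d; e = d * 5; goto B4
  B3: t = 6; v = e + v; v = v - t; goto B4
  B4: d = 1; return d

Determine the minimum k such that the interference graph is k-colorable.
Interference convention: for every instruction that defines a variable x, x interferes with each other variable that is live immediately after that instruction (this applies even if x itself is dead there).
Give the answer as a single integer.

Answer: 3

Derivation:
Block summaries:
  B0 def {e,v} use ∅
  B1 def {d,e} use {e}
  B2 def {d,e} use ∅
  B3 def {t,v} use {e,v}
  B4 def {d} use ∅

Live sets:
  B0: in=∅ out={e,v}
  B1: in={e,v} out={e,v}
  B2: in=∅ out=∅
  B3: in={e,v} out=∅
  B4: in=∅ out=∅

Interfere edges:
  d — {e,v}
  e — {d,t,v}
  t — {e,v}
  v — {d,e,t}

Registers:
  {d,e,v} pairwise interfere (3-clique) ⇒ χ ≥ 3
  assign d→R2 e→R0 t→R2 v→R1 — no edge inside a register ⇒ χ ≤ 3
  χ = 3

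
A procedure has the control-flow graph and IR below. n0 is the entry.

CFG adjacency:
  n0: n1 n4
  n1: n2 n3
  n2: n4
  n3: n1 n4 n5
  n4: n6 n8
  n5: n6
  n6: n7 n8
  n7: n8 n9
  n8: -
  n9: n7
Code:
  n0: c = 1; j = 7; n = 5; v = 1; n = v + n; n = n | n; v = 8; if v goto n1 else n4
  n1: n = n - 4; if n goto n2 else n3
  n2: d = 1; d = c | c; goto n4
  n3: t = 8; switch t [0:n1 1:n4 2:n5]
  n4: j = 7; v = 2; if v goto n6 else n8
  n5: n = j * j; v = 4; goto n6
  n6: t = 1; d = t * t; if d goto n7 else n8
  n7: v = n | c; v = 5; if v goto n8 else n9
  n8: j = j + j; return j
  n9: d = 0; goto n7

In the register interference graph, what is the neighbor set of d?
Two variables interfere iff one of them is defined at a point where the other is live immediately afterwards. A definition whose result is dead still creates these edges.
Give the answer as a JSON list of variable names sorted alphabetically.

Per-block:
  n0: def={c,j,n,v} ue=∅
  n1: def={n} ue={n}
  n2: def={d} ue={c}
  n3: def={t} ue=∅
  n4: def={j,v} ue=∅
  n5: def={n,v} ue={j}
  n6: def={d,t} ue=∅
  n7: def={v} ue={c,n}
  n8: def={j} ue={j}
  n9: def={d} ue=∅

Backward fixpoint:
  n0 li=∅ lo={c,j,n}
  n1 li={c,j,n} lo={c,j,n}
  n2 li={c,n} lo={c,n}
  n3 li={c,j,n} lo={c,j,n}
  n4 li={c,n} lo={c,j,n}
  n5 li={c,j} lo={c,j,n}
  n6 li={c,j,n} lo={c,j,n}
  n7 li={c,j,n} lo={c,j,n}
  n8 li={j} lo=∅
  n9 li={c,j,n} lo={c,j,n}

Conflict graph:
  c↔{d,j,n,t,v}
  d↔{c,j,n}
  j↔{c,d,n,t,v}
  n↔{c,d,j,t,v}
  t↔{c,j,n}
  v↔{c,j,n}

N(d) = ["c", "j", "n"]

Answer: ["c", "j", "n"]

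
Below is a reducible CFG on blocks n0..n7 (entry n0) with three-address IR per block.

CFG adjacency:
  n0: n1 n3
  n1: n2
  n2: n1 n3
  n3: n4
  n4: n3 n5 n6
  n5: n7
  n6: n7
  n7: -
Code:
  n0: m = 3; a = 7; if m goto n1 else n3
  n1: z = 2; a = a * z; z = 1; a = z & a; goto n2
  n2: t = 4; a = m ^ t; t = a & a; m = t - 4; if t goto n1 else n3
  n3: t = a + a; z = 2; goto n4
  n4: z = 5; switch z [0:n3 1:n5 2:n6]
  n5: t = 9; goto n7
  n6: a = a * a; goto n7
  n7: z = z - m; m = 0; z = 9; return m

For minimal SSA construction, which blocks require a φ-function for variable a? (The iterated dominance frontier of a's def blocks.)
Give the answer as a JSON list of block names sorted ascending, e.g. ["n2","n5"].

idom tree: n1←n0 n2←n1 n3←n0 n4←n3 n5←n4 n6←n4 n7←n4
Join-block Dom:
  n1: preds {n0,n2}: {n0} ∩ {n0,n1,n2} = {n0}; idom=n0
  n3: preds {n0,n2,n4}: {n0} ∩ {n0,n1,n2} ∩ {n0,n3,n4} = {n0}; idom=n0
  n7: preds {n5,n6}: {n0,n3,n4,n5} ∩ {n0,n3,n4,n6} = {n0,n3,n4}; idom=n4

DF walk-up:
  join n1 pred n0: · stop@n0
  join n1 pred n2: n2→n1 stop@n0
  join n3 pred n0: · stop@n0
  join n3 pred n2: n2→n1 stop@n0
  join n3 pred n4: n4→n3 stop@n0
  join n7 pred n5: n5 stop@n4
  join n7 pred n6: n6 stop@n4
  n0 → ∅
  n1 → {n1,n3}
  n2 → {n1,n3}
  n3 → {n3}
  n4 → {n3}
  n5 → {n7}
  n6 → {n7}
  n7 → ∅

φ for a: defs {n0,n1,n2,n6}
  DF⁺ = {n1,n3,n7}

Answer: ["n1", "n3", "n7"]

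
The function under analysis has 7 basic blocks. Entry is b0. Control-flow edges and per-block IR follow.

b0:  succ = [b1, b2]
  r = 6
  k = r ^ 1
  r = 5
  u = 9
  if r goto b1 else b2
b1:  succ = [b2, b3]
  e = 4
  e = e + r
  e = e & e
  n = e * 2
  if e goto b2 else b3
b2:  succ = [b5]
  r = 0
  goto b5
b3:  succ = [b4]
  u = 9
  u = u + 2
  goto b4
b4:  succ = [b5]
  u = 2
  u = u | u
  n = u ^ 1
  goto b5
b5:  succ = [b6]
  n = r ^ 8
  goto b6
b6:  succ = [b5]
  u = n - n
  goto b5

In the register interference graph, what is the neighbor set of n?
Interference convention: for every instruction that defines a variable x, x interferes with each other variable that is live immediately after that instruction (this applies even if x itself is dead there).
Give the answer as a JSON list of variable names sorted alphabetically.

def/use:
  b0: {k,r,u} / ∅
  b1: {e,n} / {r}
  b2: {r} / ∅
  b3: {u} / ∅
  b4: {n,u} / ∅
  b5: {n} / {r}
  b6: {u} / {n}

Live sets:
  live b0: ∅→{r}
  live b1: {r}→{r}
  live b2: ∅→{r}
  live b3: {r}→{r}
  live b4: {r}→{r}
  live b5: {r}→{n,r}
  live b6: {n,r}→{r}

Interference:
  e — {n,r}
  k — ∅
  n — {e,r}
  r — {e,n,u}
  u — {r}

N(n) = ["e", "r"]

Answer: ["e", "r"]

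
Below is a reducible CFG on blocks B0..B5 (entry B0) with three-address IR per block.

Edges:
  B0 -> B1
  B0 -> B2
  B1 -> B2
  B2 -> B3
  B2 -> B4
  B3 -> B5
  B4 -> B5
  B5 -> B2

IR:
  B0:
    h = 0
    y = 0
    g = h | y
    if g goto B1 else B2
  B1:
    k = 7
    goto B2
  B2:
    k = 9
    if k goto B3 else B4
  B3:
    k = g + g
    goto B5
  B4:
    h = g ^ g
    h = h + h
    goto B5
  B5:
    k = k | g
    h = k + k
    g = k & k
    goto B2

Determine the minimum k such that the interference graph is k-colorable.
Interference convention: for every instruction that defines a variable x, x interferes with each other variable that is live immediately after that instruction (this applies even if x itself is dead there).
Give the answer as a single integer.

Per-block:
  B0 def {g,h,y} use ∅
  B1 def {k} use ∅
  B2 def {k} use ∅
  B3 def {k} use {g}
  B4 def {h} use {g}
  B5 def {g,h,k} use {g,k}

Live sets:
  B0: in=∅ out={g}
  B1: in={g} out={g}
  B2: in={g} out={g,k}
  B3: in={g} out={g,k}
  B4: in={g,k} out={g,k}
  B5: in={g,k} out={g}

Conflict graph:
  g: {h,k}
  h: {g,k,y}
  k: {g,h}
  y: {h}

Chromatic number:
  clique {g,h,k} ⇒ need ≥ 3
  3-colouring: R0={h}  R1={g,y}  R2={k}
  χ = 3

Answer: 3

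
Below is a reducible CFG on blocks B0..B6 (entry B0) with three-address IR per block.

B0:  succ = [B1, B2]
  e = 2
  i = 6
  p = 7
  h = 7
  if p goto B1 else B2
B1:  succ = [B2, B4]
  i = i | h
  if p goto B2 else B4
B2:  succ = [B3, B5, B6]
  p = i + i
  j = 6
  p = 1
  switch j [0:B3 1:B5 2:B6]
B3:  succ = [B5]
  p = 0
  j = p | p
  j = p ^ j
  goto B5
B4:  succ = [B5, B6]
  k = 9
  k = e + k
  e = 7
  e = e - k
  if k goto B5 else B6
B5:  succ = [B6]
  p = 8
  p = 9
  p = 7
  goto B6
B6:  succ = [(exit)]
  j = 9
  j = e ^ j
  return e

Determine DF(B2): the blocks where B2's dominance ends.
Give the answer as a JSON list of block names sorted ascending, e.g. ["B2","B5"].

idom tree: B1←B0 B2←B0 B3←B2 B4←B1 B5←B0 B6←B0
Dom at joins:
  B2: preds {B0,B1}: {B0} ∩ {B0,B1} = {B0}; idom=B0
  B5: preds {B2,B3,B4}: {B0,B2} ∩ {B0,B2,B3} ∩ {B0,B1,B4} = {B0}; idom=B0
  B6: preds {B2,B4,B5}: {B0,B2} ∩ {B0,B1,B4} ∩ {B0,B5} = {B0}; idom=B0

DF derivation:
  join B2 pred B0: · stop@B0
  join B2 pred B1: B1 stop@B0
  join B5 pred B2: B2 stop@B0
  join B5 pred B3: B3→B2 stop@B0
  join B5 pred B4: B4→B1 stop@B0
  join B6 pred B2: B2 stop@B0
  join B6 pred B4: B4→B1 stop@B0
  join B6 pred B5: B5 stop@B0
  B0: DF=∅
  B1: DF={B2,B5,B6}
  B2: DF={B5,B6}
  B3: DF={B5}
  B4: DF={B5,B6}
  B5: DF={B6}
  B6: DF=∅

DF(B2) = ["B5", "B6"]

Answer: ["B5", "B6"]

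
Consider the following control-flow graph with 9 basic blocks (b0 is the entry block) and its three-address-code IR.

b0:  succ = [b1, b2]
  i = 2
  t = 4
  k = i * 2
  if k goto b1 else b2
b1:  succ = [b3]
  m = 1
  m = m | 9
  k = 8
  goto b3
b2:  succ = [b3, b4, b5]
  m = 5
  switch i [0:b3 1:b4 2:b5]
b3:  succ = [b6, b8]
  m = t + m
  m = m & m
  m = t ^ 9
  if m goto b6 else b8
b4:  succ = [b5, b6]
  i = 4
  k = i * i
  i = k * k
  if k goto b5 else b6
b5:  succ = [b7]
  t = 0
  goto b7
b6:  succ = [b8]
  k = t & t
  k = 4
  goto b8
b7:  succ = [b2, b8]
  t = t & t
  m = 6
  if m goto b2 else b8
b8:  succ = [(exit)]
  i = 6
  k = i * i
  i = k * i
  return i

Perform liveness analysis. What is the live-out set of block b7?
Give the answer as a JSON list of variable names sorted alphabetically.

Block summaries:
  b0 def {i,k,t} use ∅
  b1 def {k,m} use ∅
  b2 def {m} use {i}
  b3 def {m} use {m,t}
  b4 def {i,k} use ∅
  b5 def {t} use ∅
  b6 def {k} use {t}
  b7 def {m,t} use {t}
  b8 def {i,k} use ∅

Backward fixpoint:
  b0 li=∅ lo={i,t}
  b1 li={t} lo={m,t}
  b2 li={i,t} lo={i,m,t}
  b3 li={m,t} lo={t}
  b4 li={t} lo={i,t}
  b5 li={i} lo={i,t}
  b6 li={t} lo=∅
  b7 li={i,t} lo={i,t}
  b8 li=∅ lo=∅

live-out(b7) = ["i", "t"]

Answer: ["i", "t"]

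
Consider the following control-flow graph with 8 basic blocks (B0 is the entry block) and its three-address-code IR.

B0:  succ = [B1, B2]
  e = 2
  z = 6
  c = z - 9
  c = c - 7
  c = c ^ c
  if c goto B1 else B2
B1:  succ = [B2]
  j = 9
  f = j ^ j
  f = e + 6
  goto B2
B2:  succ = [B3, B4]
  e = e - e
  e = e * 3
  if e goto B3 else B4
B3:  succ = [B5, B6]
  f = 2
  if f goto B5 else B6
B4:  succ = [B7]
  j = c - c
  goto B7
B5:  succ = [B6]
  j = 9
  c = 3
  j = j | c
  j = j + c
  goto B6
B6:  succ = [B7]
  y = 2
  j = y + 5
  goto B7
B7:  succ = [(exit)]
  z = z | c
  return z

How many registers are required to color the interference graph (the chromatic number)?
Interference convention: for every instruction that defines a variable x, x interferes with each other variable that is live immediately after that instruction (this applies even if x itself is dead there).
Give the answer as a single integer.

Answer: 4

Derivation:
Block summaries:
  B0 def {c,e,z} use ∅
  B1 def {f,j} use {e}
  B2 def {e} use {e}
  B3 def {f} use ∅
  B4 def {j} use {c}
  B5 def {c,j} use ∅
  B6 def {j,y} use ∅
  B7 def {z} use {c,z}

Liveness:
  B0: in=∅ out={c,e,z}
  B1: in={c,e,z} out={c,e,z}
  B2: in={c,e,z} out={c,z}
  B3: in={c,z} out={c,z}
  B4: in={c,z} out={c,z}
  B5: in={z} out={c,z}
  B6: in={c,z} out={c,z}
  B7: in={c,z} out=∅

Interference:
  c — {e,f,j,y,z}
  e — {c,f,j,z}
  f — {c,e,z}
  j — {c,e,z}
  y — {c,z}
  z — {c,e,f,j,y}

Registers:
  lower bound: {c,e,f,z} mutually conflict ⇒ χ ≥ 4
  assign c→r0 e→r2 f→r3 j→r3 y→r2 z→r1 — no edge inside a register ⇒ χ ≤ 4
  χ = 4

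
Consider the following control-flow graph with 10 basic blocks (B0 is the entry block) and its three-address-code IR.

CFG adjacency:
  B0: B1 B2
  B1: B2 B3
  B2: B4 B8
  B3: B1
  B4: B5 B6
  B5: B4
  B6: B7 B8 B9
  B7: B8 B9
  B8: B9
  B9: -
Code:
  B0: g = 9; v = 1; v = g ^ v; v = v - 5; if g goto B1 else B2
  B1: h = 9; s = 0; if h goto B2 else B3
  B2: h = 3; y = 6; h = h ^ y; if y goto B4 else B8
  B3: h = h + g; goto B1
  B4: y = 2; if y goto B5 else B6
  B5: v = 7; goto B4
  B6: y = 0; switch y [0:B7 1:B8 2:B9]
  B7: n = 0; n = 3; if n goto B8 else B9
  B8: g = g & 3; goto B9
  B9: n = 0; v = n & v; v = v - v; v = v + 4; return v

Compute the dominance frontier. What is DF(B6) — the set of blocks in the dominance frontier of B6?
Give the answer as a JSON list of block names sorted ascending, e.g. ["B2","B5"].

Answer: ["B8", "B9"]

Analysis:
idom tree: B1←B0 B2←B0 B3←B1 B4←B2 B5←B4 B6←B4 B7←B6 B8←B2 B9←B2
Join-block Dom:
  B1: preds {B0,B3}: {B0} ∩ {B0,B1,B3} = {B0}; idom=B0
  B2: preds {B0,B1}: {B0} ∩ {B0,B1} = {B0}; idom=B0
  B4: preds {B2,B5}: {B0,B2} ∩ {B0,B2,B4,B5} = {B0,B2}; idom=B2
  B8: preds {B2,B6,B7}: {B0,B2} ∩ {B0,B2,B4,B6} ∩ {B0,B2,B4,B6,B7} = {B0,B2}; idom=B2
  B9: preds {B6,B7,B8}: {B0,B2,B4,B6} ∩ {B0,B2,B4,B6,B7} ∩ {B0,B2,B8} = {B0,B2}; idom=B2

DF walk-up:
  B1←B0: walk · to B0
  B1←B3: walk B3→B1 to B0
  B2←B0: walk · to B0
  B2←B1: walk B1 to B0
  B4←B2: walk · to B2
  B4←B5: walk B5→B4 to B2
  B8←B2: walk · to B2
  B8←B6: walk B6→B4 to B2
  B8←B7: walk B7→B6→B4 to B2
  B9←B6: walk B6→B4 to B2
  B9←B7: walk B7→B6→B4 to B2
  B9←B8: walk B8 to B2
  B0: DF=∅
  B1: DF={B1,B2}
  B2: DF=∅
  B3: DF={B1}
  B4: DF={B4,B8,B9}
  B5: DF={B4}
  B6: DF={B8,B9}
  B7: DF={B8,B9}
  B8: DF={B9}
  B9: DF=∅

DF(B6) = ["B8", "B9"]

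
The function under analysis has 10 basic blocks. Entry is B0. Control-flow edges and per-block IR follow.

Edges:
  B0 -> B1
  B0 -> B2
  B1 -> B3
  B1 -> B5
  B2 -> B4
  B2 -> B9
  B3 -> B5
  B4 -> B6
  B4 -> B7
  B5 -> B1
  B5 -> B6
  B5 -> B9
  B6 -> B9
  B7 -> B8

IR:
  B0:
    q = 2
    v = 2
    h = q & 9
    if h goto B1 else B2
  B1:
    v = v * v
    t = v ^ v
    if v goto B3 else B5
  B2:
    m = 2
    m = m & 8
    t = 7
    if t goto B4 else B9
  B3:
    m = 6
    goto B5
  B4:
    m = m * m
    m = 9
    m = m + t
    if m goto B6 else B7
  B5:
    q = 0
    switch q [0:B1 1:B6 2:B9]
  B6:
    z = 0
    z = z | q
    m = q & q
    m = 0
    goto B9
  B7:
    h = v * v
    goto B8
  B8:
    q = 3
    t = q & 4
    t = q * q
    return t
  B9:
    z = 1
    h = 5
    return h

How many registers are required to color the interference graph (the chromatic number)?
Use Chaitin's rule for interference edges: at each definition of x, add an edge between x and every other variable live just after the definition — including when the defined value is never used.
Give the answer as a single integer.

Per-block:
  B0: def={h,q,v} ue=∅
  B1: def={t,v} ue={v}
  B2: def={m,t} ue=∅
  B3: def={m} ue=∅
  B4: def={m} ue={m,t}
  B5: def={q} ue=∅
  B6: def={m,z} ue={q}
  B7: def={h} ue={v}
  B8: def={q,t} ue=∅
  B9: def={h,z} ue=∅

Liveness:
  live B0: ∅→{q,v}
  live B1: {v}→{v}
  live B2: {q,v}→{m,q,t,v}
  live B3: {v}→{v}
  live B4: {m,q,t,v}→{q,v}
  live B5: {v}→{q,v}
  live B6: {q}→∅
  live B7: {v}→∅
  live B8: ∅→∅
  live B9: ∅→∅

Conflict graph:
  h↔{q,v}
  m↔{q,t,v}
  q↔{h,m,t,v,z}
  t↔{m,q,v}
  v↔{h,m,q,t}
  z↔{q}

Registers:
  clique {m,q,t,v} ⇒ need ≥ 4
  4-colouring: R0={q}  R1={v,z}  R2={h,m}  R3={t}
  χ = 4

Answer: 4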